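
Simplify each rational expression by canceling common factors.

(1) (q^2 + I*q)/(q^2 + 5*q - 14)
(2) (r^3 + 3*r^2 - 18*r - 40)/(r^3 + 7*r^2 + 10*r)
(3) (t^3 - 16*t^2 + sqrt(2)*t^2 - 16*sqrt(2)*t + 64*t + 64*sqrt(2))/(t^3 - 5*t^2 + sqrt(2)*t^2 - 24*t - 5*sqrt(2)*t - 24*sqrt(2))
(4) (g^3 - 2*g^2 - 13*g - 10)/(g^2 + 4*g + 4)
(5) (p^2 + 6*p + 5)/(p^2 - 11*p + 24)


(1) = (q^2 + I*q)/(q^2 + 5*q - 14)
(2) = (r - 4)/r
(3) = (t - 8)/(t + 3)
(4) = (g^2 - 4*g - 5)/(g + 2)
(5) = (p^2 + 6*p + 5)/(p^2 - 11*p + 24)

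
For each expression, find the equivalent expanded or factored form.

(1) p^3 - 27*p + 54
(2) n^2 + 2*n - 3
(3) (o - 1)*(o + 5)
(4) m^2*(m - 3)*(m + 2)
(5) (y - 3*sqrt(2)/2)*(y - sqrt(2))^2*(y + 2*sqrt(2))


(1) = (p - 3)^2*(p + 6)
(2) = (n - 1)*(n + 3)
(3) = o^2 + 4*o - 5
(4) = m^4 - m^3 - 6*m^2
(5) = y^4 - 3*sqrt(2)*y^3/2 - 6*y^2 + 13*sqrt(2)*y - 12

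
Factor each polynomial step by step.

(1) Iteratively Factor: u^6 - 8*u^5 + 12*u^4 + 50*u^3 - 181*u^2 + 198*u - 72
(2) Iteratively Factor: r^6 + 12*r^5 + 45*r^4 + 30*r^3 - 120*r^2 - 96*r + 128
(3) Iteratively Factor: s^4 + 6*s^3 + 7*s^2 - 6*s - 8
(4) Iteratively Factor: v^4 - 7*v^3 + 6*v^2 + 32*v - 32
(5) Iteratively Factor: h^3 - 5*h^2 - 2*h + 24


(1) = (u - 1)*(u^5 - 7*u^4 + 5*u^3 + 55*u^2 - 126*u + 72) = (u - 3)*(u - 1)*(u^4 - 4*u^3 - 7*u^2 + 34*u - 24) = (u - 3)*(u - 1)^2*(u^3 - 3*u^2 - 10*u + 24) = (u - 3)*(u - 1)^2*(u + 3)*(u^2 - 6*u + 8) = (u - 3)*(u - 2)*(u - 1)^2*(u + 3)*(u - 4)
(2) = (r + 4)*(r^5 + 8*r^4 + 13*r^3 - 22*r^2 - 32*r + 32) = (r + 2)*(r + 4)*(r^4 + 6*r^3 + r^2 - 24*r + 16) = (r - 1)*(r + 2)*(r + 4)*(r^3 + 7*r^2 + 8*r - 16) = (r - 1)*(r + 2)*(r + 4)^2*(r^2 + 3*r - 4) = (r - 1)*(r + 2)*(r + 4)^3*(r - 1)
(3) = (s + 4)*(s^3 + 2*s^2 - s - 2) = (s + 1)*(s + 4)*(s^2 + s - 2) = (s - 1)*(s + 1)*(s + 4)*(s + 2)
(4) = (v + 2)*(v^3 - 9*v^2 + 24*v - 16) = (v - 4)*(v + 2)*(v^2 - 5*v + 4) = (v - 4)*(v - 1)*(v + 2)*(v - 4)
(5) = (h + 2)*(h^2 - 7*h + 12) = (h - 3)*(h + 2)*(h - 4)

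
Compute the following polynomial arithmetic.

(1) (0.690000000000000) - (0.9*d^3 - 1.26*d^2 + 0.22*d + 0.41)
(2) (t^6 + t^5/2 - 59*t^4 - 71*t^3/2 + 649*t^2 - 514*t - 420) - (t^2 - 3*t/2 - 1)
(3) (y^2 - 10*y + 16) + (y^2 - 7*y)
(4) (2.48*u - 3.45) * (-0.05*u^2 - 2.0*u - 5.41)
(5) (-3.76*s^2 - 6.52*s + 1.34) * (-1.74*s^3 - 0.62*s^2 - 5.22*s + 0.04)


(1) = -0.9*d^3 + 1.26*d^2 - 0.22*d + 0.28
(2) = t^6 + t^5/2 - 59*t^4 - 71*t^3/2 + 648*t^2 - 1025*t/2 - 419
(3) = 2*y^2 - 17*y + 16
(4) = -0.124*u^3 - 4.7875*u^2 - 6.5168*u + 18.6645
(5) = 6.5424*s^5 + 13.676*s^4 + 21.338*s^3 + 33.0532*s^2 - 7.2556*s + 0.0536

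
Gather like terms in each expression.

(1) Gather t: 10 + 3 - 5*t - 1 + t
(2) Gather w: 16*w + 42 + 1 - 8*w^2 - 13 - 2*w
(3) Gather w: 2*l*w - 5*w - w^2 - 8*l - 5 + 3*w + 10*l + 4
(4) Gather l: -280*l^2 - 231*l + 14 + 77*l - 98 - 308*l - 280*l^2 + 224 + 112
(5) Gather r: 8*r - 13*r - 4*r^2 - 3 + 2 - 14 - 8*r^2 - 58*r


(1) = 12 - 4*t
(2) = -8*w^2 + 14*w + 30
(3) = 2*l - w^2 + w*(2*l - 2) - 1
(4) = -560*l^2 - 462*l + 252
(5) = -12*r^2 - 63*r - 15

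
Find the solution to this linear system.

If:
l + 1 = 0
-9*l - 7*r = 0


Then:
l = -1
r = 9/7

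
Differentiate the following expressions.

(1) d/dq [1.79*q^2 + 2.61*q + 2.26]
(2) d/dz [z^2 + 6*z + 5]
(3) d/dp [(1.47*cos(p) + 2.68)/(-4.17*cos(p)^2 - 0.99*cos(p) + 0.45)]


(1) = 3.58*q + 2.61
(2) = 2*z + 6
(3) = (6.1299*sin(p)^2 - 22.3512*cos(p) - 9.4446)*sin(p)/(4.17*cos(p)^2 + 0.99*cos(p) - 0.45)^2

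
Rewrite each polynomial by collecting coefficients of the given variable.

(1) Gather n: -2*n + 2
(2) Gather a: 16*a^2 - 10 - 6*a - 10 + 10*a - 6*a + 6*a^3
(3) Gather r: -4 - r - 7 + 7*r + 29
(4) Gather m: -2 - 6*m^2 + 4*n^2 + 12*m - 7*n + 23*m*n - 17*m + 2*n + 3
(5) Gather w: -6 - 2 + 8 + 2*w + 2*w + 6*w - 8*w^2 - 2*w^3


(1) = 2 - 2*n
(2) = 6*a^3 + 16*a^2 - 2*a - 20
(3) = 6*r + 18
(4) = -6*m^2 + m*(23*n - 5) + 4*n^2 - 5*n + 1
(5) = -2*w^3 - 8*w^2 + 10*w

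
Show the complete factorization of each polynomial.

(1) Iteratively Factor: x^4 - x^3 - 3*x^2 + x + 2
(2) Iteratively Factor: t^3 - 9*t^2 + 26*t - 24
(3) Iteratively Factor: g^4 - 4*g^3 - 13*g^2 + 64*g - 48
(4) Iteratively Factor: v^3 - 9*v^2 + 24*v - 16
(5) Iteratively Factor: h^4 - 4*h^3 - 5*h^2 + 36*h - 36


(1) = (x - 1)*(x^3 - 3*x - 2) = (x - 1)*(x + 1)*(x^2 - x - 2) = (x - 2)*(x - 1)*(x + 1)*(x + 1)
(2) = (t - 4)*(t^2 - 5*t + 6) = (t - 4)*(t - 3)*(t - 2)
(3) = (g - 4)*(g^3 - 13*g + 12) = (g - 4)*(g - 1)*(g^2 + g - 12) = (g - 4)*(g - 1)*(g + 4)*(g - 3)
(4) = (v - 4)*(v^2 - 5*v + 4) = (v - 4)*(v - 1)*(v - 4)
(5) = (h + 3)*(h^3 - 7*h^2 + 16*h - 12) = (h - 2)*(h + 3)*(h^2 - 5*h + 6) = (h - 3)*(h - 2)*(h + 3)*(h - 2)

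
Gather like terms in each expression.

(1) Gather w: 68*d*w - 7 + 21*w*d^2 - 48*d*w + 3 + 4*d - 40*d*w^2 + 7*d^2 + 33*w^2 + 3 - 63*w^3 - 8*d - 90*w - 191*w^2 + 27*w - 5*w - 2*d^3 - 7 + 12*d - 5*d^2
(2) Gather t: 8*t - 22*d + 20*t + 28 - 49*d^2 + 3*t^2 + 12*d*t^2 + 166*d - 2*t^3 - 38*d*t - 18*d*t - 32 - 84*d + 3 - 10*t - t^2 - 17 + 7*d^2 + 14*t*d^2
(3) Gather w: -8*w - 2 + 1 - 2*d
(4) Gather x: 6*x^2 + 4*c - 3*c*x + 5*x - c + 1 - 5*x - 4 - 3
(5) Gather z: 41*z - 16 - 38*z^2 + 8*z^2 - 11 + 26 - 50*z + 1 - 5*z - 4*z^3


(1) = -2*d^3 + 2*d^2 + 8*d - 63*w^3 + w^2*(-40*d - 158) + w*(21*d^2 + 20*d - 68) - 8
(2) = -42*d^2 + 60*d - 2*t^3 + t^2*(12*d + 2) + t*(14*d^2 - 56*d + 18) - 18
(3) = -2*d - 8*w - 1
(4) = -3*c*x + 3*c + 6*x^2 - 6
(5) = -4*z^3 - 30*z^2 - 14*z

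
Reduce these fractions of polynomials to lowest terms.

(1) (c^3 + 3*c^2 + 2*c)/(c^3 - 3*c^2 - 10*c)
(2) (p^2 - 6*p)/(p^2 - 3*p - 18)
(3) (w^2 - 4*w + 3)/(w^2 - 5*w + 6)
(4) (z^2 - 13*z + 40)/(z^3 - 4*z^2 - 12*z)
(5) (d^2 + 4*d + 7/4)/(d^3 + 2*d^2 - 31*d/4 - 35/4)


(1) = (c + 1)/(c - 5)
(2) = p/(p + 3)
(3) = (w - 1)/(w - 2)
(4) = (z^2 - 13*z + 40)/(z^3 - 4*z^2 - 12*z)
(5) = (2*d + 1)/(2*d^2 - 3*d - 5)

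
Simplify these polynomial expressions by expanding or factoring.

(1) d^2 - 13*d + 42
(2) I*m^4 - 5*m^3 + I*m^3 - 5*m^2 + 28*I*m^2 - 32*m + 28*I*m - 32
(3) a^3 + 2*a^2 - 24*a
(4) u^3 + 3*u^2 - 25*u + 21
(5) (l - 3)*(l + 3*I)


(1) = (d - 7)*(d - 6)
(2) = (m - 4*I)*(m + I)*(m + 8*I)*(I*m + I)
(3) = a*(a - 4)*(a + 6)
(4) = (u - 3)*(u - 1)*(u + 7)
(5) = l^2 - 3*l + 3*I*l - 9*I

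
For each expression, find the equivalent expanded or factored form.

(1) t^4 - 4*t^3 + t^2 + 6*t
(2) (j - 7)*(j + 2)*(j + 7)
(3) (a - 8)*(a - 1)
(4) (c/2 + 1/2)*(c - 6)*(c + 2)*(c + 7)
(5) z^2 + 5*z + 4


(1) = t*(t - 3)*(t - 2)*(t + 1)
(2) = j^3 + 2*j^2 - 49*j - 98
(3) = a^2 - 9*a + 8
(4) = c^4/2 + 2*c^3 - 37*c^2/2 - 62*c - 42
(5) = (z + 1)*(z + 4)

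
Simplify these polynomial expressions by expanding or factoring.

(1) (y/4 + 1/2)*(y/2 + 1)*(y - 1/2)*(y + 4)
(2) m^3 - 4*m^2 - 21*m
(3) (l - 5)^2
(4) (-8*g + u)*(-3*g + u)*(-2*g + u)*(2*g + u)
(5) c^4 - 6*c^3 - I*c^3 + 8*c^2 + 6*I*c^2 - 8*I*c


(1) = y^4/8 + 15*y^3/16 + 2*y^2 + 3*y/4 - 1
(2) = m*(m - 7)*(m + 3)
(3) = l^2 - 10*l + 25
(4) = -96*g^4 + 44*g^3*u + 20*g^2*u^2 - 11*g*u^3 + u^4
(5) = c*(c - 4)*(c - 2)*(c - I)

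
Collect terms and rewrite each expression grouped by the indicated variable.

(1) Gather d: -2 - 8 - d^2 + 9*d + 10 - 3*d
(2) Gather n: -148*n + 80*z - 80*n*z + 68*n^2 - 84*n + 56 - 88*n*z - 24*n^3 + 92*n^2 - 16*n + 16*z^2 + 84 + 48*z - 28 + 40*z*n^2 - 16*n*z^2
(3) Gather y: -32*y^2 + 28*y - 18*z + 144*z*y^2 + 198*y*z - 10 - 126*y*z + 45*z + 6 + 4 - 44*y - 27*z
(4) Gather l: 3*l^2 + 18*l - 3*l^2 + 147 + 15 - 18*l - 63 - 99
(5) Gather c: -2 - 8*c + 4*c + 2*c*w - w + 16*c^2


(1) = -d^2 + 6*d
(2) = -24*n^3 + n^2*(40*z + 160) + n*(-16*z^2 - 168*z - 248) + 16*z^2 + 128*z + 112
(3) = y^2*(144*z - 32) + y*(72*z - 16)
(4) = 0
(5) = 16*c^2 + c*(2*w - 4) - w - 2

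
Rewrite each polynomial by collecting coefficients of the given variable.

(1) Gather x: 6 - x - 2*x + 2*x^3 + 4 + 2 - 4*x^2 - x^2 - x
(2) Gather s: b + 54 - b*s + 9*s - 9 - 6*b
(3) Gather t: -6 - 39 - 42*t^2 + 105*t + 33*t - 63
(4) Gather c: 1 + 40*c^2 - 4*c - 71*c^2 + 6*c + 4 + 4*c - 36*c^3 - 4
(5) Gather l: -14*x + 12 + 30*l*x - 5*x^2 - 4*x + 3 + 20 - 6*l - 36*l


(1) = 2*x^3 - 5*x^2 - 4*x + 12
(2) = -5*b + s*(9 - b) + 45
(3) = -42*t^2 + 138*t - 108
(4) = -36*c^3 - 31*c^2 + 6*c + 1
(5) = l*(30*x - 42) - 5*x^2 - 18*x + 35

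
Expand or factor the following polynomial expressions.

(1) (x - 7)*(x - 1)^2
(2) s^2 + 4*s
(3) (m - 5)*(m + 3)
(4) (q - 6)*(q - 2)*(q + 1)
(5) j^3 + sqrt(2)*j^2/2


(1) = x^3 - 9*x^2 + 15*x - 7
(2) = s*(s + 4)
(3) = m^2 - 2*m - 15
(4) = q^3 - 7*q^2 + 4*q + 12
(5) = j^2*(j + sqrt(2)/2)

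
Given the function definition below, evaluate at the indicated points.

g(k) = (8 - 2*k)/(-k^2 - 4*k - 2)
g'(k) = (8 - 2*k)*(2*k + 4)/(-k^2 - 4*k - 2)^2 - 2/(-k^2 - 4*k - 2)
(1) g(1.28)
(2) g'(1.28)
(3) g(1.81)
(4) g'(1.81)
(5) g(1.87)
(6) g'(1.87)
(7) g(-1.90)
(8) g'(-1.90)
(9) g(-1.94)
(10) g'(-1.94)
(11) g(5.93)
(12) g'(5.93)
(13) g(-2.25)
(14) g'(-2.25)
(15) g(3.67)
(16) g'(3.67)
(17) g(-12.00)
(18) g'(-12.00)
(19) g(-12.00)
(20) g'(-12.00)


(1) = -0.62
(2) = 0.69
(3) = -0.35
(4) = 0.37
(5) = -0.33
(6) = 0.35
(7) = 5.93
(8) = -0.41
(9) = 5.95
(10) = -0.64
(11) = 0.06
(12) = 0.02
(13) = 6.45
(14) = -2.70
(15) = -0.02
(16) = 0.07
(17) = -0.33
(18) = -0.05
(19) = -0.33
(20) = -0.05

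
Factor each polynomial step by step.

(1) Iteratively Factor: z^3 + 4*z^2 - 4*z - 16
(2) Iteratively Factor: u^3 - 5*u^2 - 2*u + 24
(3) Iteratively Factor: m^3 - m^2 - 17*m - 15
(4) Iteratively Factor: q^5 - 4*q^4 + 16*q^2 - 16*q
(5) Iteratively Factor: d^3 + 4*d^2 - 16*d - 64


(1) = (z + 4)*(z^2 - 4) = (z - 2)*(z + 4)*(z + 2)
(2) = (u - 3)*(u^2 - 2*u - 8) = (u - 4)*(u - 3)*(u + 2)
(3) = (m + 1)*(m^2 - 2*m - 15) = (m - 5)*(m + 1)*(m + 3)
(4) = (q + 2)*(q^4 - 6*q^3 + 12*q^2 - 8*q) = q*(q + 2)*(q^3 - 6*q^2 + 12*q - 8) = q*(q - 2)*(q + 2)*(q^2 - 4*q + 4) = q*(q - 2)^2*(q + 2)*(q - 2)
(5) = (d - 4)*(d^2 + 8*d + 16) = (d - 4)*(d + 4)*(d + 4)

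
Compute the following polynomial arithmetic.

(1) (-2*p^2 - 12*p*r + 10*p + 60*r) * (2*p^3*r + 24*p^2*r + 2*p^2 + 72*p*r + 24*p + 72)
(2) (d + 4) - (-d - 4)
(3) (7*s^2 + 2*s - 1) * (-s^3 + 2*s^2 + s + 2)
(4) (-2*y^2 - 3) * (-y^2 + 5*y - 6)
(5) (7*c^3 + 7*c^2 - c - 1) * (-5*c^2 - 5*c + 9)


(1) = -4*p^5*r - 24*p^4*r^2 - 28*p^4*r - 4*p^4 - 168*p^3*r^2 + 72*p^3*r - 28*p^3 + 576*p^2*r^2 + 552*p^2*r + 96*p^2 + 4320*p*r^2 + 576*p*r + 720*p + 4320*r
(2) = 2*d + 8
(3) = -7*s^5 + 12*s^4 + 12*s^3 + 14*s^2 + 3*s - 2
(4) = 2*y^4 - 10*y^3 + 15*y^2 - 15*y + 18
(5) = -35*c^5 - 70*c^4 + 33*c^3 + 73*c^2 - 4*c - 9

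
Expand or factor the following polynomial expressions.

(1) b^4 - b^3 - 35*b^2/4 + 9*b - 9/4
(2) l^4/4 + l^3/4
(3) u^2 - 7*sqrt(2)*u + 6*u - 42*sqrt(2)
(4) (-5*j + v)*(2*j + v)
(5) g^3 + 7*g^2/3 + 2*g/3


(1) = (b - 3)*(b - 1/2)^2*(b + 3)
(2) = l^3*(l/4 + 1/4)
(3) = (u + 6)*(u - 7*sqrt(2))
(4) = -10*j^2 - 3*j*v + v^2
(5) = g*(g + 1/3)*(g + 2)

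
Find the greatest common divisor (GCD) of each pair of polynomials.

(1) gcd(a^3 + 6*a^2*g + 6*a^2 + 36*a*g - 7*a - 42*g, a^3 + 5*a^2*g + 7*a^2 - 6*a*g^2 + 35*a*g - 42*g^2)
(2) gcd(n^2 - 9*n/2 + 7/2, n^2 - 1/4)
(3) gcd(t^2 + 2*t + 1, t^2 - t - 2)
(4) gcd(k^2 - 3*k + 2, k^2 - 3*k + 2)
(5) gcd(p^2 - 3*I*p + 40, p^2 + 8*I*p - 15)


(1) = gcd((a - 1)*(a + 7)*(a + 6*g), (a + 7)*(a - g)*(a + 6*g)) = a^2 + 6*a*g + 7*a + 42*g
(2) = 1
(3) = t + 1
(4) = k^2 - 3*k + 2
(5) = p + 5*I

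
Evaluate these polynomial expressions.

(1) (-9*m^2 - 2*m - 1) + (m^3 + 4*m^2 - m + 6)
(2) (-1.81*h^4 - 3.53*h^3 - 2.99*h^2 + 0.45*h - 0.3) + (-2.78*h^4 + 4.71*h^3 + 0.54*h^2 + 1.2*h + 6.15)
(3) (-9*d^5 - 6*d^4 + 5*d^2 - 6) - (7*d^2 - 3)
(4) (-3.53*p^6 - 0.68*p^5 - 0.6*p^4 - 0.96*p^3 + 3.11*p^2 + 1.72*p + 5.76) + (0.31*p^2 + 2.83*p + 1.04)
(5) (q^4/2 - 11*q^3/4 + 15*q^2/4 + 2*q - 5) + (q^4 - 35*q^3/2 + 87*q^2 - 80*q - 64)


(1) = m^3 - 5*m^2 - 3*m + 5
(2) = -4.59*h^4 + 1.18*h^3 - 2.45*h^2 + 1.65*h + 5.85
(3) = -9*d^5 - 6*d^4 - 2*d^2 - 3
(4) = -3.53*p^6 - 0.68*p^5 - 0.6*p^4 - 0.96*p^3 + 3.42*p^2 + 4.55*p + 6.8
(5) = 3*q^4/2 - 81*q^3/4 + 363*q^2/4 - 78*q - 69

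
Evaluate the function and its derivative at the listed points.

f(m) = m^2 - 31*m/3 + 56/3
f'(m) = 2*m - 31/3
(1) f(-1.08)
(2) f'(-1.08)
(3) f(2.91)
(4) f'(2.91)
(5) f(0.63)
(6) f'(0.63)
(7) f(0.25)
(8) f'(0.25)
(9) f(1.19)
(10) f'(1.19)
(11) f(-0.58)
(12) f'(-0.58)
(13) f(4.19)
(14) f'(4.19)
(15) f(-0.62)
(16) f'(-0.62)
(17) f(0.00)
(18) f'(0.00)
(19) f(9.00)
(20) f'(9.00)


(1) = 30.99
(2) = -12.49
(3) = -2.94
(4) = -4.51
(5) = 12.55
(6) = -9.07
(7) = 16.15
(8) = -9.83
(9) = 7.79
(10) = -7.95
(11) = 25.00
(12) = -11.49
(13) = -7.07
(14) = -1.95
(15) = 25.46
(16) = -11.57
(17) = 18.67
(18) = -10.33
(19) = 6.67
(20) = 7.67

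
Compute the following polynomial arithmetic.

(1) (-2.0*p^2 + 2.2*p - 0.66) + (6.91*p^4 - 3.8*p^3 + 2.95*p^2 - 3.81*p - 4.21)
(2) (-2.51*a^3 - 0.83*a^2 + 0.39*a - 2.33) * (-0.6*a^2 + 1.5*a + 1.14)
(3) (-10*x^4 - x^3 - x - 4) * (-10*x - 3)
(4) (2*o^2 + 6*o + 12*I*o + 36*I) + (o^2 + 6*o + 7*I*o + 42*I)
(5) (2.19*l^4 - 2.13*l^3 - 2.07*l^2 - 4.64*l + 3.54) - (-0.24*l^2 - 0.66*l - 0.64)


(1) = 6.91*p^4 - 3.8*p^3 + 0.95*p^2 - 1.61*p - 4.87
(2) = 1.506*a^5 - 3.267*a^4 - 4.3404*a^3 + 1.0368*a^2 - 3.0504*a - 2.6562
(3) = 100*x^5 + 40*x^4 + 3*x^3 + 10*x^2 + 43*x + 12
(4) = 3*o^2 + 12*o + 19*I*o + 78*I
(5) = 2.19*l^4 - 2.13*l^3 - 1.83*l^2 - 3.98*l + 4.18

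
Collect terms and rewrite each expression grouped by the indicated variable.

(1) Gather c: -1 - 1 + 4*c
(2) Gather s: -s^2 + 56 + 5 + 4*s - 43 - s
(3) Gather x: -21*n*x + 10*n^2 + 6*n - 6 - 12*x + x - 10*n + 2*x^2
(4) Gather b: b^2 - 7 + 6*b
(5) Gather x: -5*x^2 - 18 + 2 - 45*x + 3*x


(1) = 4*c - 2
(2) = -s^2 + 3*s + 18
(3) = 10*n^2 - 4*n + 2*x^2 + x*(-21*n - 11) - 6
(4) = b^2 + 6*b - 7
(5) = -5*x^2 - 42*x - 16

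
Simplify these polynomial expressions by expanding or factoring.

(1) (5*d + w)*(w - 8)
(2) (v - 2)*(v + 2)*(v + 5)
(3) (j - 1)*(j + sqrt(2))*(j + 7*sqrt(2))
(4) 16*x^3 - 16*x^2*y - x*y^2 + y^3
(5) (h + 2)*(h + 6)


(1) = 5*d*w - 40*d + w^2 - 8*w
(2) = v^3 + 5*v^2 - 4*v - 20
(3) = j^3 - j^2 + 8*sqrt(2)*j^2 - 8*sqrt(2)*j + 14*j - 14
(4) = (-4*x + y)*(-x + y)*(4*x + y)
(5) = h^2 + 8*h + 12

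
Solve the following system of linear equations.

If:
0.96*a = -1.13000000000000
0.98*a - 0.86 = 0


Then:
No Solution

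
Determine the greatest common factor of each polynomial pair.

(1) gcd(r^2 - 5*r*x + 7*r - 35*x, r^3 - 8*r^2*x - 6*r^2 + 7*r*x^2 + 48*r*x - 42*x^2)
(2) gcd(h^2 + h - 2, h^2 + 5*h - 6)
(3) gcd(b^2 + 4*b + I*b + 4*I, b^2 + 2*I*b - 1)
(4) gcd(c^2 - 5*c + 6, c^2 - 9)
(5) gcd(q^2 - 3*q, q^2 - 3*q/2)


(1) = gcd((r + 7)*(r - 5*x), (r - 6)*(r - 7*x)*(r - x)) = 1
(2) = gcd((h - 1)*(h + 2), (h - 1)*(h + 6)) = h - 1
(3) = gcd((b + 4)*(b + I), (b + I)^2) = b + I
(4) = c - 3
(5) = gcd(q*(q - 3), q*(q - 3/2)) = q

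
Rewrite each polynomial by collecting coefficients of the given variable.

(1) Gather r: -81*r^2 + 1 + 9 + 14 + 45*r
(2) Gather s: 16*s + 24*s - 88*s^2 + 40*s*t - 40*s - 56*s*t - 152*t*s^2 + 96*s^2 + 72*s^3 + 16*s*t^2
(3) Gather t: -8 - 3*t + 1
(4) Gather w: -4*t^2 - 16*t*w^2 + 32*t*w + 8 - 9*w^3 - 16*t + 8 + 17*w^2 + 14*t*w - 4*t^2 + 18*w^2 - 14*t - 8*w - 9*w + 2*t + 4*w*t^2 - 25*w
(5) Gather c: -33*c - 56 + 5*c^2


(1) = -81*r^2 + 45*r + 24
(2) = 72*s^3 + s^2*(8 - 152*t) + s*(16*t^2 - 16*t)
(3) = -3*t - 7
(4) = -8*t^2 - 28*t - 9*w^3 + w^2*(35 - 16*t) + w*(4*t^2 + 46*t - 42) + 16
(5) = 5*c^2 - 33*c - 56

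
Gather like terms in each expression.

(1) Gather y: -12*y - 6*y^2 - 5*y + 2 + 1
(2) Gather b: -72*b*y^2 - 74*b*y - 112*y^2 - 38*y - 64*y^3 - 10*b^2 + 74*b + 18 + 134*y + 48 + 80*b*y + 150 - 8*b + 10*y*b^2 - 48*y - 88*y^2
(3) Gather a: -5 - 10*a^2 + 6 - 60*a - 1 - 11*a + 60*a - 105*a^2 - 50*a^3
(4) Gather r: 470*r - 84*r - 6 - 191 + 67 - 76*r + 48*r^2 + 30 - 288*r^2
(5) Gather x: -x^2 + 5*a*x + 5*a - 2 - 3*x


(1) = -6*y^2 - 17*y + 3
(2) = b^2*(10*y - 10) + b*(-72*y^2 + 6*y + 66) - 64*y^3 - 200*y^2 + 48*y + 216
(3) = -50*a^3 - 115*a^2 - 11*a
(4) = -240*r^2 + 310*r - 100
(5) = 5*a - x^2 + x*(5*a - 3) - 2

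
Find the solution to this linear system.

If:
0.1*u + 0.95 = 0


Then:
u = -9.50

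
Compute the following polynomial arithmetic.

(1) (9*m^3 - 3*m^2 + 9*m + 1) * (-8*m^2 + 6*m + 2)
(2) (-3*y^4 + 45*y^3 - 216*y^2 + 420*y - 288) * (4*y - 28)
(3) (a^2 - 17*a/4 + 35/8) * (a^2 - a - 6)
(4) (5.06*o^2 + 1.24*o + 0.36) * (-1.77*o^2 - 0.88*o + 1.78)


(1) = -72*m^5 + 78*m^4 - 72*m^3 + 40*m^2 + 24*m + 2
(2) = -12*y^5 + 264*y^4 - 2124*y^3 + 7728*y^2 - 12912*y + 8064
(3) = a^4 - 21*a^3/4 + 21*a^2/8 + 169*a/8 - 105/4
(4) = -8.9562*o^4 - 6.6476*o^3 + 7.2784*o^2 + 1.8904*o + 0.6408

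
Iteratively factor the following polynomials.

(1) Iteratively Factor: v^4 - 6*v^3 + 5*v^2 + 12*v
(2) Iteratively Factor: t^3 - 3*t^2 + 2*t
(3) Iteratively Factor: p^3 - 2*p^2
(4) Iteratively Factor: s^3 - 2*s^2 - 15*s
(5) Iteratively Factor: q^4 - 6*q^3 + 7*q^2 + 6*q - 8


(1) = (v - 3)*(v^3 - 3*v^2 - 4*v) = (v - 4)*(v - 3)*(v^2 + v) = v*(v - 4)*(v - 3)*(v + 1)
(2) = (t)*(t^2 - 3*t + 2) = t*(t - 1)*(t - 2)
(3) = (p - 2)*(p^2) = p*(p - 2)*(p)
(4) = (s)*(s^2 - 2*s - 15) = s*(s - 5)*(s + 3)
(5) = (q - 2)*(q^3 - 4*q^2 - q + 4) = (q - 2)*(q + 1)*(q^2 - 5*q + 4) = (q - 2)*(q - 1)*(q + 1)*(q - 4)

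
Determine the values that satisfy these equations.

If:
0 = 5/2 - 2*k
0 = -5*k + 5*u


Then:
k = 5/4
u = 5/4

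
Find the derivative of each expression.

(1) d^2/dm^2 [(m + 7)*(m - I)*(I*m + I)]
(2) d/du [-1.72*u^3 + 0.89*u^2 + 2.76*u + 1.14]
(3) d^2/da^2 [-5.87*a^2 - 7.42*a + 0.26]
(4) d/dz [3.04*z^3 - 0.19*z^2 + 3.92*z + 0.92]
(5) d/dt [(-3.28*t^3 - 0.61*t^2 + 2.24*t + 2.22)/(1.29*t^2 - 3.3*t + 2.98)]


(1) = 2*I*(3*m + 8 - I)
(2) = -5.16*u^2 + 1.78*u + 2.76
(3) = -11.7400000000000
(4) = 9.12*z^2 - 0.38*z + 3.92
(5) = (-4.2312*t^4 + 21.648*t^3 - 30.1998*t^2 - 9.3632*t + 14.0012)/(1.6641*t^4 - 8.514*t^3 + 18.5784*t^2 - 19.668*t + 8.8804)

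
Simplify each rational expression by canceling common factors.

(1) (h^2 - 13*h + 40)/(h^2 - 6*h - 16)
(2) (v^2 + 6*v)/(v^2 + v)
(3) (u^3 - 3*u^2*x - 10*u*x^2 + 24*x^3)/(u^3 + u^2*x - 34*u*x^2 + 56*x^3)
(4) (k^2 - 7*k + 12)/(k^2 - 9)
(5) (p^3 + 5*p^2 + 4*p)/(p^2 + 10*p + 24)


(1) = (h - 5)/(h + 2)
(2) = (v + 6)/(v + 1)
(3) = (u + 3*x)/(u + 7*x)
(4) = (k - 4)/(k + 3)
(5) = (p^2 + p)/(p + 6)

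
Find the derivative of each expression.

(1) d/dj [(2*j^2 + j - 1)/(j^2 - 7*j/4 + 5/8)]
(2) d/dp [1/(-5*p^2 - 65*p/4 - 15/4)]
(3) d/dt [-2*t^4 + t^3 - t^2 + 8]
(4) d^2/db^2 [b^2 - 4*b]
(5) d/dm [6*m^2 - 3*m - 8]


(1) = -72/(16*j^2 - 40*j + 25)
(2) = 4*(8*p + 13)/(5*(4*p^2 + 13*p + 3)^2)
(3) = t*(-8*t^2 + 3*t - 2)
(4) = 2
(5) = 12*m - 3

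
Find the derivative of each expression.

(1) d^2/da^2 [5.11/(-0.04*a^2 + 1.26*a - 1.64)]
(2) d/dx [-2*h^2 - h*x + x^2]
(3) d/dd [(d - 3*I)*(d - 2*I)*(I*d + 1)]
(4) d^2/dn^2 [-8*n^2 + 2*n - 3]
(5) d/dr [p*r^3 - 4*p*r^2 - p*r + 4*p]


(1) = (0.016352*a^2 - 0.515088*a - 5.11*(0.08*a - 1.26)*(0.16*a - 2.52) + 0.670432)/(0.04*a^2 - 1.26*a + 1.64)^3
(2) = -h + 2*x
(3) = 3*I*d^2 + 12*d - 11*I
(4) = -16
(5) = p*(3*r^2 - 8*r - 1)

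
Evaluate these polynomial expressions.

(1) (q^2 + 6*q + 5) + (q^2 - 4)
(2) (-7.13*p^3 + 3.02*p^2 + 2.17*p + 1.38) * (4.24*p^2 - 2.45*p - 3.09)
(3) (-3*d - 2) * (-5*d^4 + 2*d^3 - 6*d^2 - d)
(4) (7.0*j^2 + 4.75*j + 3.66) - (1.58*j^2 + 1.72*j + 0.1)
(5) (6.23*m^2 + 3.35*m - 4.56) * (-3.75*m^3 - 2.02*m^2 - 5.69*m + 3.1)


(1) = 2*q^2 + 6*q + 1
(2) = -30.2312*p^5 + 30.2733*p^4 + 23.8335*p^3 - 8.7971*p^2 - 10.0863*p - 4.2642
(3) = 15*d^5 + 4*d^4 + 14*d^3 + 15*d^2 + 2*d
(4) = 5.42*j^2 + 3.03*j + 3.56
(5) = -23.3625*m^5 - 25.1471*m^4 - 25.1157*m^3 + 9.4627*m^2 + 36.3314*m - 14.136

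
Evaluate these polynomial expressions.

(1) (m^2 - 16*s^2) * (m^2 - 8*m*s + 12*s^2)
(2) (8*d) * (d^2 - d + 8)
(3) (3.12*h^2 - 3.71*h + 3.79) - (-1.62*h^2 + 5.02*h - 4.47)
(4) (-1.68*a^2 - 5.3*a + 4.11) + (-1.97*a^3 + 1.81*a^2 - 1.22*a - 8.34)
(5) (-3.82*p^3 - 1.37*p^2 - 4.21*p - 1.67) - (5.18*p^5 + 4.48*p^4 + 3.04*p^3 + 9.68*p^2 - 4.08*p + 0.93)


(1) = m^4 - 8*m^3*s - 4*m^2*s^2 + 128*m*s^3 - 192*s^4
(2) = 8*d^3 - 8*d^2 + 64*d
(3) = 4.74*h^2 - 8.73*h + 8.26
(4) = -1.97*a^3 + 0.13*a^2 - 6.52*a - 4.23
(5) = -5.18*p^5 - 4.48*p^4 - 6.86*p^3 - 11.05*p^2 - 0.13*p - 2.6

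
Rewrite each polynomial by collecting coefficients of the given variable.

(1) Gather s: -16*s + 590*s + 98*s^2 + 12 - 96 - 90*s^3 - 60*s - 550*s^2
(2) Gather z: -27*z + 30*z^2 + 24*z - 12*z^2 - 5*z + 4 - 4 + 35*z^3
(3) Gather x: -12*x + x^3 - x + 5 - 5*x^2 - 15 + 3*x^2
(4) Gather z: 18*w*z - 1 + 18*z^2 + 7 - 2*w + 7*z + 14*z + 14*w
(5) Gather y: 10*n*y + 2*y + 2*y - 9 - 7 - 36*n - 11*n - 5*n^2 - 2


(1) = -90*s^3 - 452*s^2 + 514*s - 84
(2) = 35*z^3 + 18*z^2 - 8*z
(3) = x^3 - 2*x^2 - 13*x - 10
(4) = 12*w + 18*z^2 + z*(18*w + 21) + 6
(5) = -5*n^2 - 47*n + y*(10*n + 4) - 18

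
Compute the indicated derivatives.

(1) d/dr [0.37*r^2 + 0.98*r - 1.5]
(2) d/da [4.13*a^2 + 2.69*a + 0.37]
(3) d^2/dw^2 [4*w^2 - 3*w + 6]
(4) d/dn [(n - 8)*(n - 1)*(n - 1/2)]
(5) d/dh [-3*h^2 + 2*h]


(1) = 0.74*r + 0.98
(2) = 8.26*a + 2.69
(3) = 8
(4) = 3*n^2 - 19*n + 25/2
(5) = 2 - 6*h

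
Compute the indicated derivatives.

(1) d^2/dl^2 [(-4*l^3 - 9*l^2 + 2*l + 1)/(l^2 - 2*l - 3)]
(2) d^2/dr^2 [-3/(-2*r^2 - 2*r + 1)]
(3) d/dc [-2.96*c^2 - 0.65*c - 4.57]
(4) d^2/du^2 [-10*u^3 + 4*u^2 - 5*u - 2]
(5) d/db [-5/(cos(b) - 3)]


(1) = 4*(-22*l^3 - 75*l^2 - 48*l - 43)/(l^6 - 6*l^5 + 3*l^4 + 28*l^3 - 9*l^2 - 54*l - 27)
(2) = 12*(-2*r^2 - 2*r + 2*(2*r + 1)^2 + 1)/(2*r^2 + 2*r - 1)^3
(3) = -5.92*c - 0.65
(4) = 8 - 60*u
(5) = -5*sin(b)/(cos(b) - 3)^2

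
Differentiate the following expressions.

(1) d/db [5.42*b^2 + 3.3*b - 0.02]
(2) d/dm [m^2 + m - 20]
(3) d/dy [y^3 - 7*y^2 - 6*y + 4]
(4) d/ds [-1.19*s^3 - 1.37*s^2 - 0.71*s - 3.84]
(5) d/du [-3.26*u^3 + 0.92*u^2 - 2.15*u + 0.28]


(1) = 10.84*b + 3.3
(2) = 2*m + 1
(3) = 3*y^2 - 14*y - 6
(4) = -3.57*s^2 - 2.74*s - 0.71
(5) = -9.78*u^2 + 1.84*u - 2.15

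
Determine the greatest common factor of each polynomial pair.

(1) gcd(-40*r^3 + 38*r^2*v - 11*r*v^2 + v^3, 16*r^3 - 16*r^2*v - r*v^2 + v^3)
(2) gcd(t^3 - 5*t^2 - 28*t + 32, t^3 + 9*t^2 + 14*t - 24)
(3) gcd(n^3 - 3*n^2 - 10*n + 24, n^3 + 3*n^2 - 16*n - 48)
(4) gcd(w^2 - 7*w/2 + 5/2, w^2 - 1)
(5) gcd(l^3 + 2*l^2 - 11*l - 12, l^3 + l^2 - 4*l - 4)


(1) = 4*r - v
(2) = t^2 + 3*t - 4
(3) = gcd((n - 4)*(n - 2)*(n + 3), (n - 4)*(n + 3)*(n + 4)) = n^2 - n - 12
(4) = w - 1
(5) = gcd((l - 3)*(l + 1)*(l + 4), (l - 2)*(l + 1)*(l + 2)) = l + 1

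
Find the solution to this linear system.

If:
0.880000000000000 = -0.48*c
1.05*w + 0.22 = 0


Then:
c = -1.83
w = -0.21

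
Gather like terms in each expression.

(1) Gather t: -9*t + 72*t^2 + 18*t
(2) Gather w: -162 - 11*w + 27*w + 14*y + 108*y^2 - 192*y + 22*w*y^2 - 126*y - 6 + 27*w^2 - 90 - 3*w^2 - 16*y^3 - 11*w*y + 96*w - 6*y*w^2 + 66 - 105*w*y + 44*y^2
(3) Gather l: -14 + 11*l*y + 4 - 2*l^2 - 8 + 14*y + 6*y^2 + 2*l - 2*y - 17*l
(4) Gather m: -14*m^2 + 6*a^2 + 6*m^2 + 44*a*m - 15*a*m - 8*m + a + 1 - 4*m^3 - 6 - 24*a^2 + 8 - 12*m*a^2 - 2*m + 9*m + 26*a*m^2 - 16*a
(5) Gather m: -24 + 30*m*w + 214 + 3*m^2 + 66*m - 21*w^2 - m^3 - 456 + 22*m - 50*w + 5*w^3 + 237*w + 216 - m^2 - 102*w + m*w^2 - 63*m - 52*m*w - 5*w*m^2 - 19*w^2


(1) = 72*t^2 + 9*t
(2) = w^2*(24 - 6*y) + w*(22*y^2 - 116*y + 112) - 16*y^3 + 152*y^2 - 304*y - 192
(3) = -2*l^2 + l*(11*y - 15) + 6*y^2 + 12*y - 18
(4) = -18*a^2 - 15*a - 4*m^3 + m^2*(26*a - 8) + m*(-12*a^2 + 29*a - 1) + 3
(5) = -m^3 + m^2*(2 - 5*w) + m*(w^2 - 22*w + 25) + 5*w^3 - 40*w^2 + 85*w - 50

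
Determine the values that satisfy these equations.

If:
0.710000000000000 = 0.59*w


Then:
w = 1.20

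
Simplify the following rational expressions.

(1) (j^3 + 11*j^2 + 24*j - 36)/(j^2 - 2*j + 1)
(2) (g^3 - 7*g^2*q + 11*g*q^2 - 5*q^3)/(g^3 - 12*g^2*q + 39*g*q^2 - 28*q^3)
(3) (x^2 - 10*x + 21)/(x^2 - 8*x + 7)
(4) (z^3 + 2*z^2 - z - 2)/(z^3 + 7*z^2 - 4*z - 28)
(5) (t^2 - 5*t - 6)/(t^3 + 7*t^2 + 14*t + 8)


(1) = (j^2 + 12*j + 36)/(j - 1)
(2) = (g^2 - 6*g*q + 5*q^2)/(g^2 - 11*g*q + 28*q^2)
(3) = (x - 3)/(x - 1)
(4) = (z^2 - 1)/(z^2 + 5*z - 14)
(5) = (t - 6)/(t^2 + 6*t + 8)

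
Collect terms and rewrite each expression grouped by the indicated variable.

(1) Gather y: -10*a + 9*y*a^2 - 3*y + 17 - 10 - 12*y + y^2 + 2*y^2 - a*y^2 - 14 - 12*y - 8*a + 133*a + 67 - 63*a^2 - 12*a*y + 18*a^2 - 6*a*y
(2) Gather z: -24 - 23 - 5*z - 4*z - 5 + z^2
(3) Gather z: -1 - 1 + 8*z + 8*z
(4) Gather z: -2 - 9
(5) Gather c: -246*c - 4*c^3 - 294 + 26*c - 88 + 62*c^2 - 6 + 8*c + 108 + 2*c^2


(1) = -45*a^2 + 115*a + y^2*(3 - a) + y*(9*a^2 - 18*a - 27) + 60
(2) = z^2 - 9*z - 52
(3) = 16*z - 2
(4) = -11
(5) = -4*c^3 + 64*c^2 - 212*c - 280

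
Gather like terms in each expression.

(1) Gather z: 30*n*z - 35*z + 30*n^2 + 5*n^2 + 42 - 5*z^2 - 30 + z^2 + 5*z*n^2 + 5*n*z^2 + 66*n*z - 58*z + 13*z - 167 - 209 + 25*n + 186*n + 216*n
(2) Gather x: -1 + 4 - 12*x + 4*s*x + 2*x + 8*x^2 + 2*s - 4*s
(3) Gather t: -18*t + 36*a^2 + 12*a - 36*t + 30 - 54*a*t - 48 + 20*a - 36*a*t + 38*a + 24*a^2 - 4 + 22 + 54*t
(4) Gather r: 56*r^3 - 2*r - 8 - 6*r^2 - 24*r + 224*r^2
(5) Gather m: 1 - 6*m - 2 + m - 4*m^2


(1) = 35*n^2 + 427*n + z^2*(5*n - 4) + z*(5*n^2 + 96*n - 80) - 364
(2) = -2*s + 8*x^2 + x*(4*s - 10) + 3
(3) = 60*a^2 - 90*a*t + 70*a
(4) = 56*r^3 + 218*r^2 - 26*r - 8
(5) = -4*m^2 - 5*m - 1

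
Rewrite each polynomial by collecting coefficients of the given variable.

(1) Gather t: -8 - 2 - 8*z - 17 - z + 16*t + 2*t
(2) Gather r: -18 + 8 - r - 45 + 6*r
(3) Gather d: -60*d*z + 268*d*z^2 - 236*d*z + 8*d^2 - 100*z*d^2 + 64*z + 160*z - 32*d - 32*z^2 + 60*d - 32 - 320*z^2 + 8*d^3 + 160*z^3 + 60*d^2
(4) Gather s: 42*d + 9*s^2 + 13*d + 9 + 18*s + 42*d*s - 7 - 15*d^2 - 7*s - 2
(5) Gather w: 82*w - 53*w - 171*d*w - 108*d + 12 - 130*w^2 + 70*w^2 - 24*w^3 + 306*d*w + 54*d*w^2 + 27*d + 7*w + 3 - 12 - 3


(1) = 18*t - 9*z - 27
(2) = 5*r - 55
(3) = 8*d^3 + d^2*(68 - 100*z) + d*(268*z^2 - 296*z + 28) + 160*z^3 - 352*z^2 + 224*z - 32
(4) = -15*d^2 + 55*d + 9*s^2 + s*(42*d + 11)
(5) = -81*d - 24*w^3 + w^2*(54*d - 60) + w*(135*d + 36)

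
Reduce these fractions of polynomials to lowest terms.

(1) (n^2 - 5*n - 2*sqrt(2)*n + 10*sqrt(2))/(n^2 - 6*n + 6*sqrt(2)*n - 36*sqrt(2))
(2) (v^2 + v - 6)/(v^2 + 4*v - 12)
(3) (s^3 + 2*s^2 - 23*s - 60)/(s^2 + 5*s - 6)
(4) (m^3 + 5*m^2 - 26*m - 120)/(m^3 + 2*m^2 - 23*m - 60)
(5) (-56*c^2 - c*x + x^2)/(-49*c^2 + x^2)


(1) = (n^2 + n*(-5 - 2*sqrt(2)) + 10*sqrt(2))/(n^2 + n*(-6 + 6*sqrt(2)) - 36*sqrt(2))
(2) = (v + 3)/(v + 6)
(3) = (s^3 + 2*s^2 - 23*s - 60)/(s^2 + 5*s - 6)
(4) = (m + 6)/(m + 3)
(5) = (-8*c + x)/(-7*c + x)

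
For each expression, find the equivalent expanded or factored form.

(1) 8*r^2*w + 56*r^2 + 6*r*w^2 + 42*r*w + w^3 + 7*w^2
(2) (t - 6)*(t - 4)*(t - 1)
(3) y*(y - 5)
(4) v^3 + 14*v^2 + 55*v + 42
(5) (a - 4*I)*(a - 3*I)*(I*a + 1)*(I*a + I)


(1) = (2*r + w)*(4*r + w)*(w + 7)
(2) = t^3 - 11*t^2 + 34*t - 24
(3) = y^2 - 5*y
(4) = (v + 1)*(v + 6)*(v + 7)
(5) = -a^4 - a^3 + 8*I*a^3 + 19*a^2 + 8*I*a^2 + 19*a - 12*I*a - 12*I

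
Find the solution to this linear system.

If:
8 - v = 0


Then:
v = 8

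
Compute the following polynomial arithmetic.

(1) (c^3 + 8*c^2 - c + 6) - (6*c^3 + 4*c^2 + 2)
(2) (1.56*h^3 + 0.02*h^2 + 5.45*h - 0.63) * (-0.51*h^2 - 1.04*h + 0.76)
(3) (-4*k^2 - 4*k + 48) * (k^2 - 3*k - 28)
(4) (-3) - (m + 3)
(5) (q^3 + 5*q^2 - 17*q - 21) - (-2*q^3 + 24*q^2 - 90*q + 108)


(1) = -5*c^3 + 4*c^2 - c + 4
(2) = -0.7956*h^5 - 1.6326*h^4 - 1.6147*h^3 - 5.3315*h^2 + 4.7972*h - 0.4788
(3) = -4*k^4 + 8*k^3 + 172*k^2 - 32*k - 1344
(4) = -m - 6
(5) = 3*q^3 - 19*q^2 + 73*q - 129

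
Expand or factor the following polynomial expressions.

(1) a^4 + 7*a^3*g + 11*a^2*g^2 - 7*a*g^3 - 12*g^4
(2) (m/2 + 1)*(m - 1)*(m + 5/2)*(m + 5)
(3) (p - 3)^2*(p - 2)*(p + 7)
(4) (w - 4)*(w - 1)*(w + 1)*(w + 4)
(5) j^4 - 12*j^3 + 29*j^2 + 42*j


(1) = (a - g)*(a + g)*(a + 3*g)*(a + 4*g)
(2) = m^4/2 + 17*m^3/4 + 9*m^2 - 5*m/4 - 25/2
(3) = p^4 - p^3 - 35*p^2 + 129*p - 126
(4) = w^4 - 17*w^2 + 16
(5) = j*(j - 7)*(j - 6)*(j + 1)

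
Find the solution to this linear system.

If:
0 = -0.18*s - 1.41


Then:
s = -7.83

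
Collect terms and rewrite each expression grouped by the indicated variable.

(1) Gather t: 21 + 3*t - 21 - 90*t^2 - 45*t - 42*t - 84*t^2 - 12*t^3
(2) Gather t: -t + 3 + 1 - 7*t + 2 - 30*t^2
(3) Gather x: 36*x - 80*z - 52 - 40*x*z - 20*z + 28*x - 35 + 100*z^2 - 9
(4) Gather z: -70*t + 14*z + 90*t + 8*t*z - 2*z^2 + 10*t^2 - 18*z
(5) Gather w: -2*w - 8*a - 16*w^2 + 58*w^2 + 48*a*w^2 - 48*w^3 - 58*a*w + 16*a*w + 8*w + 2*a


(1) = -12*t^3 - 174*t^2 - 84*t
(2) = -30*t^2 - 8*t + 6
(3) = x*(64 - 40*z) + 100*z^2 - 100*z - 96
(4) = 10*t^2 + 20*t - 2*z^2 + z*(8*t - 4)
(5) = -6*a - 48*w^3 + w^2*(48*a + 42) + w*(6 - 42*a)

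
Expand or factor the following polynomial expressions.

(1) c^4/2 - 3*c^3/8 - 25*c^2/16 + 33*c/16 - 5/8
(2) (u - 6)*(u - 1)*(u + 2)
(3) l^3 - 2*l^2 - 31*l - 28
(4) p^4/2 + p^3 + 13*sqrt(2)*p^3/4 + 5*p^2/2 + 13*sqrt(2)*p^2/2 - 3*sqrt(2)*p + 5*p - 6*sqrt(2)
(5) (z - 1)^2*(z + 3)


(1) = (c/2 + 1)*(c - 5/4)*(c - 1)*(c - 1/2)
(2) = u^3 - 5*u^2 - 8*u + 12
(3) = (l - 7)*(l + 1)*(l + 4)
(4) = (p/2 + 1)*(p - sqrt(2)/2)*(p + sqrt(2))*(p + 6*sqrt(2))
(5) = z^3 + z^2 - 5*z + 3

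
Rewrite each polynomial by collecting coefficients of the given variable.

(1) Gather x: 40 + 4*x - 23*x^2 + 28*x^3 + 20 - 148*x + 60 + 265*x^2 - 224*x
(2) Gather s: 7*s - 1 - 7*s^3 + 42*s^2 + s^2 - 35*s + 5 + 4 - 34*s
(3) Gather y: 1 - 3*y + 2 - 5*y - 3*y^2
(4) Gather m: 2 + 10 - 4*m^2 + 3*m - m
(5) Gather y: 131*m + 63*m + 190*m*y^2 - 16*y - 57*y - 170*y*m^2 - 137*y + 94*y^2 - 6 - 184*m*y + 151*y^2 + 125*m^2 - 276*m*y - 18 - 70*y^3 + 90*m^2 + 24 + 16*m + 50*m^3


(1) = 28*x^3 + 242*x^2 - 368*x + 120
(2) = -7*s^3 + 43*s^2 - 62*s + 8
(3) = -3*y^2 - 8*y + 3
(4) = -4*m^2 + 2*m + 12
(5) = 50*m^3 + 215*m^2 + 210*m - 70*y^3 + y^2*(190*m + 245) + y*(-170*m^2 - 460*m - 210)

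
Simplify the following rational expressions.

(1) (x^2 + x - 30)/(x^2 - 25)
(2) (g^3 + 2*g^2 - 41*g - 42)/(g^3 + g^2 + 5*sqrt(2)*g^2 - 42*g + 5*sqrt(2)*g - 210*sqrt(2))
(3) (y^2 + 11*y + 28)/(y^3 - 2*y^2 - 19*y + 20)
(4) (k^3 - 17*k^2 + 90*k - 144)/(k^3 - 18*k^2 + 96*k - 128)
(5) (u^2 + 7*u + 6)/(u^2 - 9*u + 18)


(1) = (x + 6)/(x + 5)
(2) = (g + 1)/(g + 5*sqrt(2))
(3) = (y + 7)/(y^2 - 6*y + 5)
(4) = (k^2 - 9*k + 18)/(k^2 - 10*k + 16)
(5) = (u^2 + 7*u + 6)/(u^2 - 9*u + 18)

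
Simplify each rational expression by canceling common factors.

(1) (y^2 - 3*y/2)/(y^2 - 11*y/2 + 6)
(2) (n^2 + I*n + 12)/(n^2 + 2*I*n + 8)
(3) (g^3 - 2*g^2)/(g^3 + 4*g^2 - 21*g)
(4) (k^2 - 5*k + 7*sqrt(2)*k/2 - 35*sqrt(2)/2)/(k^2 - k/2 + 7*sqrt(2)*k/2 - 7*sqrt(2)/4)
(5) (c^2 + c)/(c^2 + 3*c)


(1) = y/(y - 4)
(2) = (n - 3*I)/(n - 2*I)
(3) = (g^2 - 2*g)/(g^2 + 4*g - 21)
(4) = (8*k - 40)/(8*k - 4)
(5) = (c + 1)/(c + 3)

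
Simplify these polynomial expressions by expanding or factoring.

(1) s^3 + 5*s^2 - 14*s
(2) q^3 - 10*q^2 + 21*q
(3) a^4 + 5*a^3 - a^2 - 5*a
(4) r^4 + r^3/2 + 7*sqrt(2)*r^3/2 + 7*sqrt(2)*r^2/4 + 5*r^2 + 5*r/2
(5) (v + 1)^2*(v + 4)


(1) = s*(s - 2)*(s + 7)
(2) = q*(q - 7)*(q - 3)
(3) = a*(a - 1)*(a + 1)*(a + 5)
(4) = r*(r + 1/2)*(r + sqrt(2))*(r + 5*sqrt(2)/2)
(5) = v^3 + 6*v^2 + 9*v + 4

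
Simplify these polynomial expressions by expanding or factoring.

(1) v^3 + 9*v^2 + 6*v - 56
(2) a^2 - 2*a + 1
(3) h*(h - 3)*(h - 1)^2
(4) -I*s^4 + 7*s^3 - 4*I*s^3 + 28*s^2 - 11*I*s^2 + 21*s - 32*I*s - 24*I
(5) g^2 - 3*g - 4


(1) = (v - 2)*(v + 4)*(v + 7)
(2) = (a - 1)^2
(3) = h^4 - 5*h^3 + 7*h^2 - 3*h
(4) = (s + 3)*(s - I)*(s + 8*I)*(-I*s - I)
(5) = (g - 4)*(g + 1)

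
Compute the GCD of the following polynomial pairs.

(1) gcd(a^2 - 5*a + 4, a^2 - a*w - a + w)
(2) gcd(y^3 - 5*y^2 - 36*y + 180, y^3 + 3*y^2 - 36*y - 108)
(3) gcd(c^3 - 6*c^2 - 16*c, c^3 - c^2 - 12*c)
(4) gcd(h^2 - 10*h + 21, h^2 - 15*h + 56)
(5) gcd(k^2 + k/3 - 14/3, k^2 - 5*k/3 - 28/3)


(1) = a - 1
(2) = gcd((y - 6)*(y - 5)*(y + 6), (y - 6)*(y + 3)*(y + 6)) = y^2 - 36
(3) = c
(4) = gcd((h - 7)*(h - 3), (h - 8)*(h - 7)) = h - 7
(5) = gcd((k - 2)*(k + 7/3), (k - 4)*(k + 7/3)) = k + 7/3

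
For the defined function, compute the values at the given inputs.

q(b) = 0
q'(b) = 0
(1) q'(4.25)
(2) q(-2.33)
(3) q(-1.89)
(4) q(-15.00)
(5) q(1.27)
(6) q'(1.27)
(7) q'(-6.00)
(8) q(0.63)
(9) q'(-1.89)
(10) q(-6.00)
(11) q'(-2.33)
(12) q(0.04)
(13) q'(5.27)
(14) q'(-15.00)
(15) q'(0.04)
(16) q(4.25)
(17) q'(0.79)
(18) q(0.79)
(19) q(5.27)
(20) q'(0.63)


(1) = 0.00
(2) = 0.00
(3) = 0.00
(4) = 0.00
(5) = 0.00
(6) = 0.00
(7) = 0.00
(8) = 0.00
(9) = 0.00
(10) = 0.00
(11) = 0.00
(12) = 0.00
(13) = 0.00
(14) = 0.00
(15) = 0.00
(16) = 0.00
(17) = 0.00
(18) = 0.00
(19) = 0.00
(20) = 0.00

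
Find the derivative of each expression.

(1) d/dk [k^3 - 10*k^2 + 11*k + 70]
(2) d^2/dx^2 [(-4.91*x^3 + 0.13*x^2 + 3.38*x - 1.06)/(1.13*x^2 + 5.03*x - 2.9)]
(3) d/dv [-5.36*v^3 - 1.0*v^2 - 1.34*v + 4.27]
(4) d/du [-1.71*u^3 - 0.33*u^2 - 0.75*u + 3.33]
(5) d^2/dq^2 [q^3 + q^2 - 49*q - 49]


(1) = 3*k^2 - 20*k + 11
(2) = (-273.480948*x^3 + 424.167996*x^2 - 217.450644*x + 40.209572)/(1.442897*x^6 + 19.268421*x^5 + 74.661021*x^4 + 28.363667*x^3 - 191.60793*x^2 + 126.9069*x - 24.389)
(3) = -16.08*v^2 - 2.0*v - 1.34
(4) = -5.13*u^2 - 0.66*u - 0.75
(5) = 6*q + 2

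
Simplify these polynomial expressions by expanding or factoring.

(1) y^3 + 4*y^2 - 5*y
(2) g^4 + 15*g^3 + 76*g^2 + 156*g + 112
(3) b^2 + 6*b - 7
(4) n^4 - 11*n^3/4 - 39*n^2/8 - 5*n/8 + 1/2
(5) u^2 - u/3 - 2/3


(1) = y*(y - 1)*(y + 5)
(2) = (g + 2)^2*(g + 4)*(g + 7)
(3) = (b - 1)*(b + 7)
(4) = (n - 4)*(n - 1/4)*(n + 1/2)*(n + 1)
(5) = (u - 1)*(u + 2/3)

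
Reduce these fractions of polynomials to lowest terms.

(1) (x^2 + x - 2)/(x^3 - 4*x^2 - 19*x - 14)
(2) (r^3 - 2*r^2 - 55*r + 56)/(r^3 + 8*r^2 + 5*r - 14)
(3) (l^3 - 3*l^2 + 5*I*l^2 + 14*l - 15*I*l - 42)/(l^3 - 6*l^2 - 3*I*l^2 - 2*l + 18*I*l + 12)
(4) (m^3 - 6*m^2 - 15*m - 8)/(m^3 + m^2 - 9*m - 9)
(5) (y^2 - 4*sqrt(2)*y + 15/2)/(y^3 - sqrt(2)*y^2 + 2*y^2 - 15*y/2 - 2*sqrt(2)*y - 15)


(1) = (x - 1)/(x^2 - 6*x - 7)
(2) = (r - 8)/(r + 2)
(3) = (l^2 + l*(-3 + 7*I) - 21*I)/(l^2 + l*(-6 - I) + 6*I)
(4) = (m^2 - 7*m - 8)/(m^2 - 9)
(5) = (4*y - 6*sqrt(2))/(4*y^2 + y*(8 + 6*sqrt(2)) + 12*sqrt(2))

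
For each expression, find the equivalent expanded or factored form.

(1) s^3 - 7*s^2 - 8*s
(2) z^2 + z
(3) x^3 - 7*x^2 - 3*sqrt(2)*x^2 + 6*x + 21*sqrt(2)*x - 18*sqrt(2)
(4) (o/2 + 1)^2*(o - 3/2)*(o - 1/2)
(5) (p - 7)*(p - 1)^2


(1) = s*(s - 8)*(s + 1)
(2) = z*(z + 1)
(3) = (x - 6)*(x - 1)*(x - 3*sqrt(2))
(4) = o^4/4 + o^3/2 - 13*o^2/16 - 5*o/4 + 3/4
(5) = p^3 - 9*p^2 + 15*p - 7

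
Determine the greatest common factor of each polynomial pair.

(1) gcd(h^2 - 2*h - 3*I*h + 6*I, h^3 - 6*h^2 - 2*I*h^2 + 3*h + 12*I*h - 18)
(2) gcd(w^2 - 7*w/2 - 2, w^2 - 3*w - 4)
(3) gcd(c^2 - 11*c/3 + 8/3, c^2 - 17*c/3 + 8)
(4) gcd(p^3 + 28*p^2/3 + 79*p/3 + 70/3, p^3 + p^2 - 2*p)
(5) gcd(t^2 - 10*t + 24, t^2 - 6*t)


(1) = gcd((h - 2)*(h - 3*I), (h - 6)*(h - 3*I)*(h + I)) = h - 3*I
(2) = w - 4
(3) = gcd((c - 8/3)*(c - 1), (c - 3)*(c - 8/3)) = c - 8/3
(4) = p + 2
(5) = t - 6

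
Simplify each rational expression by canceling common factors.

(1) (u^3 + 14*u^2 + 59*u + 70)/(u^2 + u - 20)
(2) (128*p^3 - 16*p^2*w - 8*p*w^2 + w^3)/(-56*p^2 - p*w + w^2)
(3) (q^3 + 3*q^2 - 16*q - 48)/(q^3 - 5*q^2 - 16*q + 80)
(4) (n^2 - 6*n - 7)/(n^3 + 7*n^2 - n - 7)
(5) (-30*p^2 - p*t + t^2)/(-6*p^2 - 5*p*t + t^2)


(1) = (u^2 + 9*u + 14)/(u - 4)
(2) = (-16*p^2 + w^2)/(7*p + w)
(3) = (q + 3)/(q - 5)
(4) = (n - 7)/(n^2 + 6*n - 7)
(5) = (5*p + t)/(p + t)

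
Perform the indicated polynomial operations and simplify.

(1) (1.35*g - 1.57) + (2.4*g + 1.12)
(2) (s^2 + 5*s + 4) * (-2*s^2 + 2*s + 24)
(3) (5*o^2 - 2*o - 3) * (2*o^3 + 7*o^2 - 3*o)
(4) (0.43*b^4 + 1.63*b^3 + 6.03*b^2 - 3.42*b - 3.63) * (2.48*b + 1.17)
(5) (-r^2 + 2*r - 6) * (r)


(1) = 3.75*g - 0.45
(2) = -2*s^4 - 8*s^3 + 26*s^2 + 128*s + 96
(3) = 10*o^5 + 31*o^4 - 35*o^3 - 15*o^2 + 9*o
(4) = 1.0664*b^5 + 4.5455*b^4 + 16.8615*b^3 - 1.4265*b^2 - 13.0038*b - 4.2471
(5) = -r^3 + 2*r^2 - 6*r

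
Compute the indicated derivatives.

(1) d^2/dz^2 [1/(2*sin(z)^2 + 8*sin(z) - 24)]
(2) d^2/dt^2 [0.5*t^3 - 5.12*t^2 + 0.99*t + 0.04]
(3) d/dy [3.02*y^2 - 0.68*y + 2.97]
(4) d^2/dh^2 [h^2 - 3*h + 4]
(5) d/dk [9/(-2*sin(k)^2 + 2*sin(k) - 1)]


(1) = (-2*sin(z)^4 - 6*sin(z)^3 - 29*sin(z)^2 - 12*sin(z) + 28)/(sin(z)^2 + 4*sin(z) - 12)^3
(2) = 3.0*t - 10.24
(3) = 6.04*y - 0.68
(4) = 2
(5) = 18*(sin(2*k) - cos(k))/(-2*sin(k) - cos(2*k) + 2)^2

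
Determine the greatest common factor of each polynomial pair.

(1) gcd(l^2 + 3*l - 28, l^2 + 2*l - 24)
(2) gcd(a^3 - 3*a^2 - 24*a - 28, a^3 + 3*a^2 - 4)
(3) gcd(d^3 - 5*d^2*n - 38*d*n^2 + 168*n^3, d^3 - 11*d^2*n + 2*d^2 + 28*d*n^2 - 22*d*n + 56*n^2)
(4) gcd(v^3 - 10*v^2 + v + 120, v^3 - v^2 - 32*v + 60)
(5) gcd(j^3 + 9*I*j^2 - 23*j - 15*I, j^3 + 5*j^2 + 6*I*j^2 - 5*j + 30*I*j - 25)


(1) = l - 4
(2) = gcd((a - 7)*(a + 2)^2, (a - 1)*(a + 2)^2) = a^2 + 4*a + 4
(3) = d^2 - 11*d*n + 28*n^2
(4) = v - 5
(5) = j^2 + 6*I*j - 5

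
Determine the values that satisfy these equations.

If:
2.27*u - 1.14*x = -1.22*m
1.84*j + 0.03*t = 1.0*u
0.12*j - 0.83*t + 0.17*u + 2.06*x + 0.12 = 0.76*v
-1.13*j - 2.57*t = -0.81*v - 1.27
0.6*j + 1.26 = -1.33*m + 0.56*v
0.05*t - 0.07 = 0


Then:
j = 0.34
m = 0.31
t = 1.40
u = 0.67
v = 3.35
x = 1.67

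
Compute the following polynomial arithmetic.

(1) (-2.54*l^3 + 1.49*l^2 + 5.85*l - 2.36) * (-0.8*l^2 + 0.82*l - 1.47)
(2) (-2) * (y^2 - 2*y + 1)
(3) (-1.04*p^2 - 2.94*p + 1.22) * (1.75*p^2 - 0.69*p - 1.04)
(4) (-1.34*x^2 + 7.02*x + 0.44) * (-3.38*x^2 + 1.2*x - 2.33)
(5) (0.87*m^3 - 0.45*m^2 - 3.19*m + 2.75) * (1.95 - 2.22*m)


(1) = 2.032*l^5 - 3.2748*l^4 + 0.2756*l^3 + 4.4947*l^2 - 10.5347*l + 3.4692
(2) = -2*y^2 + 4*y - 2
(3) = -1.82*p^4 - 4.4274*p^3 + 5.2452*p^2 + 2.2158*p - 1.2688
(4) = 4.5292*x^4 - 25.3356*x^3 + 10.059*x^2 - 15.8286*x - 1.0252
(5) = -1.9314*m^4 + 2.6955*m^3 + 6.2043*m^2 - 12.3255*m + 5.3625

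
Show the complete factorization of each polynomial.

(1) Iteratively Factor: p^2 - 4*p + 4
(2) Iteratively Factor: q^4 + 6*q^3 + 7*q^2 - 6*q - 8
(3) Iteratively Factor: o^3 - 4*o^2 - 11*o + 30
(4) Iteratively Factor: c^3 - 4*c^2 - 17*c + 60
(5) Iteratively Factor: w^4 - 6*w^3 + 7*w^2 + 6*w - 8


(1) = (p - 2)*(p - 2)
(2) = (q + 2)*(q^3 + 4*q^2 - q - 4) = (q + 1)*(q + 2)*(q^2 + 3*q - 4) = (q - 1)*(q + 1)*(q + 2)*(q + 4)
(3) = (o + 3)*(o^2 - 7*o + 10) = (o - 5)*(o + 3)*(o - 2)
(4) = (c - 3)*(c^2 - c - 20) = (c - 3)*(c + 4)*(c - 5)
(5) = (w - 4)*(w^3 - 2*w^2 - w + 2) = (w - 4)*(w - 1)*(w^2 - w - 2) = (w - 4)*(w - 1)*(w + 1)*(w - 2)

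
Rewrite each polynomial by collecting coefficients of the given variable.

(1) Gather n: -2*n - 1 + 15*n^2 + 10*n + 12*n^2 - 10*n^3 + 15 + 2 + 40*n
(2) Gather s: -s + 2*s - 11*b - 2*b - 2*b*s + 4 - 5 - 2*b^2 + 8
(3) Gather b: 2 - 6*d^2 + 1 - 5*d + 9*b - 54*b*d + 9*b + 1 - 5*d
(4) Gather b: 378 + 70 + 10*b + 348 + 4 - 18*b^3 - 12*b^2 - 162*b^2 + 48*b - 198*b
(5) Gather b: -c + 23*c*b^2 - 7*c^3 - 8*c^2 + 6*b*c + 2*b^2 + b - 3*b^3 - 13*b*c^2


(1) = -10*n^3 + 27*n^2 + 48*n + 16
(2) = -2*b^2 - 13*b + s*(1 - 2*b) + 7
(3) = b*(18 - 54*d) - 6*d^2 - 10*d + 4
(4) = -18*b^3 - 174*b^2 - 140*b + 800
(5) = -3*b^3 + b^2*(23*c + 2) + b*(-13*c^2 + 6*c + 1) - 7*c^3 - 8*c^2 - c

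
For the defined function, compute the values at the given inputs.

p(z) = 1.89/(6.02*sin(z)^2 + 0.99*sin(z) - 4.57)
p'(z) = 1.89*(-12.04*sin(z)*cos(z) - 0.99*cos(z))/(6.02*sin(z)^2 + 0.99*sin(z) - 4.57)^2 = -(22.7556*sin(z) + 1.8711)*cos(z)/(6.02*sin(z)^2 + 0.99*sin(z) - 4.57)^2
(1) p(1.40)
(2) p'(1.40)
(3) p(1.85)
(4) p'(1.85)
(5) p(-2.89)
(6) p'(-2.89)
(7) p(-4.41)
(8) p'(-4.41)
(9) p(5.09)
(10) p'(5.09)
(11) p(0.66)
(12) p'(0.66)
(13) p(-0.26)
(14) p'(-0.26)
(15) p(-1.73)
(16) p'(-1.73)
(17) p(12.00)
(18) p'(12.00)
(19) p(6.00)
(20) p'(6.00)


(1) = 0.84
(2) = -0.81
(3) = 0.97
(4) = 1.73
(5) = -0.43
(6) = -0.19
(7) = 1.02
(8) = 2.03
(9) = -6.55
(10) = 85.35
(11) = -1.11
(12) = -4.33
(13) = -0.43
(14) = 0.20
(15) = 5.88
(16) = -31.64
(17) = -0.56
(18) = 0.77
(19) = -0.43
(20) = 0.22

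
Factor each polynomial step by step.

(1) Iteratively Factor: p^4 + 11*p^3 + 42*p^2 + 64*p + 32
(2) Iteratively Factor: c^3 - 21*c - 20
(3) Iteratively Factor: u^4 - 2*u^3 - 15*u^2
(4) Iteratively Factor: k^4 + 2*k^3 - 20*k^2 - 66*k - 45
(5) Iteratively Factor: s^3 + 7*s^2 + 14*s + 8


(1) = (p + 4)*(p^3 + 7*p^2 + 14*p + 8) = (p + 2)*(p + 4)*(p^2 + 5*p + 4) = (p + 2)*(p + 4)^2*(p + 1)
(2) = (c + 1)*(c^2 - c - 20) = (c + 1)*(c + 4)*(c - 5)
(3) = (u)*(u^3 - 2*u^2 - 15*u) = u*(u + 3)*(u^2 - 5*u) = u^2*(u + 3)*(u - 5)
(4) = (k + 1)*(k^3 + k^2 - 21*k - 45) = (k + 1)*(k + 3)*(k^2 - 2*k - 15) = (k - 5)*(k + 1)*(k + 3)*(k + 3)
(5) = (s + 4)*(s^2 + 3*s + 2) = (s + 1)*(s + 4)*(s + 2)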